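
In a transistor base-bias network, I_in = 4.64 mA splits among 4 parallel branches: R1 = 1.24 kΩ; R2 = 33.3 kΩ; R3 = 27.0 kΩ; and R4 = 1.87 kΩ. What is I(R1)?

Total conductance ΣG = 1/1.24 + 1/33.3 + 1/27.0 + 1/1.87 = 1.408 (units of 1/kΩ).
Current divider: I(R1) = I_in · G_k/ΣG = 4.64 × (0.8065/1.408) = 4.64 × 0.5727 = 2.657 mA.

I ≈ 2.66 mA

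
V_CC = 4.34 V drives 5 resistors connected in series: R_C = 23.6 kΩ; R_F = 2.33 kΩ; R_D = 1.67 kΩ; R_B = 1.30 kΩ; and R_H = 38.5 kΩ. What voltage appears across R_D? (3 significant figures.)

V ≈ 0.108 V

ΣR = 23.6 + 2.33 + 1.67 + 1.30 + 38.5 = 67.40 kΩ.
V = V_CC · R/ΣR = 4.34 × 0.02478 = 0.1075 V.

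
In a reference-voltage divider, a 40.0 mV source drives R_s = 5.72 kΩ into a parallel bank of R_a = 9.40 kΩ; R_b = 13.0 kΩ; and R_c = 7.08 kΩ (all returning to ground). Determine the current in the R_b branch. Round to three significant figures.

Combine the parallel branches: R_p = (1/9.40 + 1/13.0 + 1/7.08)⁻¹ = 3.081 kΩ.
Node voltage V_A = V_in · R_p/(R_s + R_p) = 40.0 × 0.3501 = 14.00 mV.
I(R_b) = V_A / R_b = 14.00/13.0 = 1.077 µA.

I ≈ 1.08 µA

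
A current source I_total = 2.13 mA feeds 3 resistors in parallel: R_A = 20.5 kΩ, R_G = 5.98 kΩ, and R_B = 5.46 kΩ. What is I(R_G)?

Conductances: ΣG = 1/20.5 + 1/5.98 + 1/5.46 = 0.3992 (1/kΩ).
Current divider: I(R_G) = I_total · G_k/ΣG = 2.13 × (0.1672/0.3992) = 2.13 × 0.4189 = 0.8924 mA.

I ≈ 0.892 mA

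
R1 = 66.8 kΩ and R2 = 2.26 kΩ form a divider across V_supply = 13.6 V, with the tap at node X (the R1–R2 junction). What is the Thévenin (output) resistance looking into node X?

Looking into X with the source shorted: R_th = R1·R2/(R1+R2) = 66.80 × 2.26/69.06 = 2.186 kΩ.

R_th ≈ 2.19 kΩ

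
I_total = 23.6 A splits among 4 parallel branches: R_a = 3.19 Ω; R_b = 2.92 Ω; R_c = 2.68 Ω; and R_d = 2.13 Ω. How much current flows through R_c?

I ≈ 5.88 A

ΣG = 1/3.19 + 1/2.92 + 1/2.68 + 1/2.13 = 1.499.
R_c takes the fraction G_k/ΣG = 0.3731/1.499 = 0.2490, so I = 23.6 × 0.2490 = 5.876 A.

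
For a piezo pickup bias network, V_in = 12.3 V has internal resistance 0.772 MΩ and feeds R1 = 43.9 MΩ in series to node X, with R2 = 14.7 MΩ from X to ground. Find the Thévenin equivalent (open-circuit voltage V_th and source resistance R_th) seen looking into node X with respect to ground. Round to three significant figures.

R1' = 0.772 + 43.9 = 44.67 MΩ (source resistance + R1).
Open-circuit (no load on X): V_th = V_in · R2/(R1' + R2) = 12.3 × 14.7/(44.67 + 14.7) = 3.045 V.
Zeroing V_in shorts the top of R1' to ground, so R_th = R1' ‖ R2 = 11.06 MΩ.

V_th ≈ 3.05 V, R_th ≈ 11.1 MΩ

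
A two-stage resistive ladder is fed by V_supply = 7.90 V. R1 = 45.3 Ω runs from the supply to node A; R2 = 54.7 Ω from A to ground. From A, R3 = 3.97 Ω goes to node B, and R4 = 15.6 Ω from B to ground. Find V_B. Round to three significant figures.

V_B ≈ 1.52 V

Node A sees R2 in parallel with the series input of stage 2, R3 + R4 = 19.57 Ω.
R2 ‖ (R3+R4) = 14.41 Ω.
First divider: V_A = V_supply · 14.41/(45.3 + 14.41) = 1.907 V.
Then the unloaded second divider: V_B = V_A × R4/(R3+R4) = 1.907 × 0.7971 = 1.520 V.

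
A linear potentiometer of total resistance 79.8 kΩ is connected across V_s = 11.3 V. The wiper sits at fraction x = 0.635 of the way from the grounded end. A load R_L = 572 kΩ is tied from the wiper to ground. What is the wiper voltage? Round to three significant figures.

Lower segment x·R_p = 50.67 kΩ; upper segment (1−x)·R_p = 29.13 kΩ.
Lower segment in parallel with the load: 50.67 ‖ 572 = 46.55 kΩ.
V_out = 11.3 × 46.55/(29.13 + 46.55) = 6.951 V.
(Unloaded: V_out = x·V_s = 7.18 V.)

V_out ≈ 6.95 V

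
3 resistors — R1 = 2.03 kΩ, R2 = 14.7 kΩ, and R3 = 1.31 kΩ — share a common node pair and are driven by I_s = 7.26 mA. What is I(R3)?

Total conductance ΣG = 1/2.03 + 1/14.7 + 1/1.31 = 1.324 (units of 1/kΩ).
Current divider: I(R3) = I_s · G_k/ΣG = 7.26 × (0.7634/1.324) = 7.26 × 0.5766 = 4.186 mA.

I ≈ 4.19 mA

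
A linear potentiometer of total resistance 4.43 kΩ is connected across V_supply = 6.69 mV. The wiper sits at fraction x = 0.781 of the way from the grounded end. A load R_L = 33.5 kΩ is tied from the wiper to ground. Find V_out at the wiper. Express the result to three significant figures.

The pot divides into 0.9702 kΩ above the wiper and 3.460 kΩ below.
Lower segment in parallel with the load: 3.460 ‖ 33.5 = 3.136 kΩ.
Then V_out = V_supply · 3.136/(0.9702 + 3.136) = 5.109 mV.
(Unloaded: V_out = x·V_supply = 5.22 mV.)

V_out ≈ 5.11 mV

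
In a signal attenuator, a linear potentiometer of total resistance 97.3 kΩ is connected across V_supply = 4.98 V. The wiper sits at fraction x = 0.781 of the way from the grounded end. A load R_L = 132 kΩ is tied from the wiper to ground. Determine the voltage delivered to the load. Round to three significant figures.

Lower segment x·R_p = 75.99 kΩ; upper segment (1−x)·R_p = 21.31 kΩ.
Lower segment in parallel with the load: 75.99 ‖ 132 = 48.23 kΩ.
Then V_out = V_supply · 48.23/(21.31 + 48.23) = 3.454 V.
(Unloaded: V_out = x·V_supply = 3.89 V.)

V_out ≈ 3.45 V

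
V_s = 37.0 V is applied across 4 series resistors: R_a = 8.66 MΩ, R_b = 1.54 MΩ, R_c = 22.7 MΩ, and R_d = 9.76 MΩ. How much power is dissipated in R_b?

P ≈ 1.16 µW

ΣR = 42.66 MΩ → I = 37.0/42.66 = 0.8673 µA.
V(R_b) = I·R = 1.336 V; P = V·I = 1.336 × 0.8673 = 1.158 µW.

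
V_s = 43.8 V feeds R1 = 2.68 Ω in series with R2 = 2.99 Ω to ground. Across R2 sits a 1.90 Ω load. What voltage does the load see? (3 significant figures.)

First combine the lower leg with the load: R2 ‖ R_L = 1.162 Ω.
Voltage divider with the loaded lower leg: V_out = 43.8 × 1.162/(2.68 + 1.162) = 43.8 × 0.3024 = 13.25 V.

V_out ≈ 13.2 V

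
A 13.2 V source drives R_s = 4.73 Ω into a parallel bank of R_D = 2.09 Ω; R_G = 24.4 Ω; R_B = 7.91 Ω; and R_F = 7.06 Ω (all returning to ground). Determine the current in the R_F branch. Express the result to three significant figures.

I ≈ 0.396 A

Equivalent of the parallel group: R_p = 1.270 Ω.
V_A by voltage divider: V_A = 13.2 × 1.270/(4.73 + 1.270) = 2.794 V.
Branch current I = V_A/R_F = 2.794/7.06 = 0.3957 A.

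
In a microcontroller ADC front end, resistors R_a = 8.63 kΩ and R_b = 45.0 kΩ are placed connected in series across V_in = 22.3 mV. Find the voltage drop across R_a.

Series total: ΣR = 8.63 + 45.0 = 53.63 kΩ.
By the voltage-divider rule, V = 22.3 × 8.630/53.63 = 3.588 mV.

V ≈ 3.59 mV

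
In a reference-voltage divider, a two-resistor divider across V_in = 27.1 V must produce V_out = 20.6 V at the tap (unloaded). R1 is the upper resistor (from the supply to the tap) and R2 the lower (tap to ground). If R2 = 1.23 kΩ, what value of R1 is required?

R1 ≈ 0.388 kΩ

Required fraction k = V_out/V_in = 0.7601.
R1 = R2·(1/k − 1) = 1.23 × 0.3155 = 0.3881 kΩ.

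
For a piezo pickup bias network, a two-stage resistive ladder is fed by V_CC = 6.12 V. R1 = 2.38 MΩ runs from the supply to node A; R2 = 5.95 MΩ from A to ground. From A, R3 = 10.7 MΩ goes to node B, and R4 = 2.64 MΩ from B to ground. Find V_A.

V_A ≈ 3.88 V

The second stage (R3 + R4 = 13.34 MΩ) loads node A in parallel with R2.
Effective lower resistance at A: R2 ‖ 13.34 = 4.115 MΩ.
First divider: V_A = V_CC · 4.115/(2.38 + 4.115) = 3.877 V.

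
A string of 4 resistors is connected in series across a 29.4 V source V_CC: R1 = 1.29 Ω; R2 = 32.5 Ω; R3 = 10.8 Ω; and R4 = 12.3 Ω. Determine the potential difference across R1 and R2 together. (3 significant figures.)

V ≈ 17.5 V

Total series resistance ΣR = 1.29 + 32.5 + 10.8 + 12.3 = 56.89 Ω.
R_{R1..R2} = 1.29 + 32.5 = 33.79 Ω.
Voltage divider: V = V_CC · (33.79 / 56.89) = 29.4 × 0.5940 = 17.46 V.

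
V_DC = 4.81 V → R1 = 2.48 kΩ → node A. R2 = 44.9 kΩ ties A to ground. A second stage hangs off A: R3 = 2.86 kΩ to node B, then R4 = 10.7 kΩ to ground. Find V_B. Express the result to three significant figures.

Looking into the second stage from A: R3 + R4 = 13.56 kΩ appears in parallel with R2.
Effective lower resistance at A: R2 ‖ 13.56 = 10.41 kΩ.
V_A = 4.81 × 10.41/(2.48 + 10.41) = 3.885 V.
V_B = V_A × 0.7891 = 3.066 V.

V_B ≈ 3.07 V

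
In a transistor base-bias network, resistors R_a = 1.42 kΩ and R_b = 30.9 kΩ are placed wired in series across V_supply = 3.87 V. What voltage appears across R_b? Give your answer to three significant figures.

Series total: ΣR = 1.42 + 30.9 = 32.32 kΩ.
Voltage divider: V = V_supply · (30.90 / 32.32) = 3.87 × 0.9561 = 3.700 V.

V ≈ 3.70 V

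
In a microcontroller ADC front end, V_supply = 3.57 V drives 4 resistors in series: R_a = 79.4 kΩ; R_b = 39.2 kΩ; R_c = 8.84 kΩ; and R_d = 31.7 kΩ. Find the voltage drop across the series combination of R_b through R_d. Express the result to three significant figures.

V ≈ 1.79 V

ΣR = 79.4 + 39.2 + 8.84 + 31.7 = 159.1 kΩ.
R_{R_b..R_d} = 39.2 + 8.84 + 31.7 = 79.74 kΩ.
V = V_supply · R/ΣR = 3.57 × 0.5011 = 1.789 V.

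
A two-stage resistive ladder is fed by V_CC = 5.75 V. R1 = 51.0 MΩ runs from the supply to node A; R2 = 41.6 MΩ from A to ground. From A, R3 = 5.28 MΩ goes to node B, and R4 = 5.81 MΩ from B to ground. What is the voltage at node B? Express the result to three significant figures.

V_B ≈ 0.441 V

The second stage (R3 + R4 = 11.09 MΩ) loads node A in parallel with R2.
Effective lower resistance at A: R2 ‖ 11.09 = 8.756 MΩ.
First divider: V_A = V_CC · 8.756/(51.0 + 8.756) = 0.8425 V.
V_B = V_A × 0.5239 = 0.4414 V.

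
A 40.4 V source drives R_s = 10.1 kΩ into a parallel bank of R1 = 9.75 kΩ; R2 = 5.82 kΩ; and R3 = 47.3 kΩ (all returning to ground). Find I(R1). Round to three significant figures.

I ≈ 1.04 mA

Parallel bank: R_p = 1/(1/9.75 + 1/5.82 + 1/47.3) = 3.384 kΩ.
V_A by voltage divider: V_A = 40.4 × 3.384/(10.1 + 3.384) = 10.14 V.
Branch current I = V_A/R1 = 10.14/9.75 = 1.040 mA.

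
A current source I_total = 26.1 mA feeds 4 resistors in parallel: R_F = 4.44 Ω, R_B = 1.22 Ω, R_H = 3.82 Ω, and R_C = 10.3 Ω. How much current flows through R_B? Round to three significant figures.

I ≈ 15.2 mA

Total conductance ΣG = 1/4.44 + 1/1.22 + 1/3.82 + 1/10.3 = 1.404 (units of 1/Ω).
By the current-divider rule, I = I_total · G_k/ΣG = 26.1 × 0.5839 = 15.24 mA.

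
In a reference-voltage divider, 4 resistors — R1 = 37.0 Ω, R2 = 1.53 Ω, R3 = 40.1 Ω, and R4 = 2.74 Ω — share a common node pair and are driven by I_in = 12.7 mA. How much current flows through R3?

I ≈ 0.296 mA

Total conductance ΣG = 1/37.0 + 1/1.53 + 1/40.1 + 1/2.74 = 1.071 (units of 1/Ω).
R3 takes the fraction G_k/ΣG = 0.02494/1.071 = 0.02329, so I = 12.7 × 0.02329 = 0.2958 mA.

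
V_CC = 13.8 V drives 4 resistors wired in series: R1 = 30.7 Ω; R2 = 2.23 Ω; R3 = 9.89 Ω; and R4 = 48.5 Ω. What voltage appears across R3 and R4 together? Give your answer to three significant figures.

Total series resistance ΣR = 30.7 + 2.23 + 9.89 + 48.5 = 91.32 Ω.
R_{R3..R4} = 9.89 + 48.5 = 58.39 Ω.
By the voltage-divider rule, V = 13.8 × 58.39/91.32 = 8.824 V.

V ≈ 8.82 V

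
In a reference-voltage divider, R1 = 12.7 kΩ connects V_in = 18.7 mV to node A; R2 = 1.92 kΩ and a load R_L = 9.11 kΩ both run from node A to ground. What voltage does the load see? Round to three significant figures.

V_out ≈ 2.08 mV

R2 ‖ R_L = (1.92 × 9.11)/(1.92 + 9.11) = 1.586 kΩ.
Then V_out = V_in · R2'/(R1 + R2') = 18.7 × 1.586/14.29 = 2.076 mV.
(Unloaded it would be 2.46 mV; the load pulls it down.)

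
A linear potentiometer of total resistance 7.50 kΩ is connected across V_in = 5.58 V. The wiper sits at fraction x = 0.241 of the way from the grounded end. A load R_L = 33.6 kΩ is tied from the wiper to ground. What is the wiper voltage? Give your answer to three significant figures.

The pot divides into 5.692 kΩ above the wiper and 1.807 kΩ below.
Lower segment in parallel with the load: 1.807 ‖ 33.6 = 1.715 kΩ.
Loaded-divider output: V_out = 5.58 × 0.2315 = 1.292 V.

V_out ≈ 1.29 V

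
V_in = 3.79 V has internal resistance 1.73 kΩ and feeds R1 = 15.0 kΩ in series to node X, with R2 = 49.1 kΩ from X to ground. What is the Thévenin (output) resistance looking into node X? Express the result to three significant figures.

R_th ≈ 12.5 kΩ

R1' = 1.73 + 15.0 = 16.73 kΩ (source resistance + R1).
Looking into X with the source shorted: R_th = R1'·R2/(R1'+R2) = 16.73 × 49.1/65.83 = 12.48 kΩ.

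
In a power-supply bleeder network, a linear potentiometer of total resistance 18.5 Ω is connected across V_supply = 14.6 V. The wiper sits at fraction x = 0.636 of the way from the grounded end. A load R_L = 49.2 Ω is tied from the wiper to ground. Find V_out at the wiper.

V_out ≈ 8.54 V

Lower segment x·R_p = 11.77 Ω; upper segment (1−x)·R_p = 6.734 Ω.
R_L loads the lower segment: effective lower R = 9.495 Ω.
Loaded-divider output: V_out = 14.6 × 0.5851 = 8.542 V.
(Unloaded: V_out = x·V_supply = 9.29 V.)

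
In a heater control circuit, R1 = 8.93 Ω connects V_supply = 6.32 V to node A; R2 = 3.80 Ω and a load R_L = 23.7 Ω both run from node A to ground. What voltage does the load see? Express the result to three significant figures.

The load sits in parallel with R2, giving an effective lower resistance R2' = R2·R_L/(R2+R_L) = 3.275 Ω.
Voltage divider with the loaded lower leg: V_out = 6.32 × 3.275/(8.93 + 3.275) = 6.32 × 0.2683 = 1.696 V.
(Unloaded it would be 1.89 V; the load pulls it down.)

V_out ≈ 1.70 V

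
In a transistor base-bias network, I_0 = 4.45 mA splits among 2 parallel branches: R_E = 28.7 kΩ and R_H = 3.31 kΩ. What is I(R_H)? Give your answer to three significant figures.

Two-branch current divider: I_k = I_0 · R_other/(R_1 + R_2).
So I = 4.45 × 28.7/32.01 = 3.990 mA.

I ≈ 3.99 mA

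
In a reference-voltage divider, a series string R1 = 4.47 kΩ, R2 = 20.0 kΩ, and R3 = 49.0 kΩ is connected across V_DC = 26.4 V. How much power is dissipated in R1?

Series current I = V_DC/ΣR = 26.4/73.47 = 0.3593 mA.
P = I²R = 0.1291 × 4.47 = 0.5772 mW.

P ≈ 0.577 mW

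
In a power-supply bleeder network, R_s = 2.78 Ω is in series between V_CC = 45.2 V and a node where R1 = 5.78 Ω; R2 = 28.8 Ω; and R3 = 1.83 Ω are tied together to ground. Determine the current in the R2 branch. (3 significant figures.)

I ≈ 0.507 A

Combine the parallel branches: R_p = (1/5.78 + 1/28.8 + 1/1.83)⁻¹ = 1.326 Ω.
Node voltage V_A = V_CC · R_p/(R_s + R_p) = 45.2 × 0.3229 = 14.60 V.
I(R2) = V_A / R2 = 14.60/28.8 = 0.5068 A.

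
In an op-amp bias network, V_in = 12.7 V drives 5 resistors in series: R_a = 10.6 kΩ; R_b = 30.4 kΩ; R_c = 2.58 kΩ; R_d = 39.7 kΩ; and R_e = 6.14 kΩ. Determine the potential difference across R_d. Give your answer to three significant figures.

Series total: ΣR = 10.6 + 30.4 + 2.58 + 39.7 + 6.14 = 89.42 kΩ.
V = V_in · R/ΣR = 12.7 × 0.4440 = 5.638 V.

V ≈ 5.64 V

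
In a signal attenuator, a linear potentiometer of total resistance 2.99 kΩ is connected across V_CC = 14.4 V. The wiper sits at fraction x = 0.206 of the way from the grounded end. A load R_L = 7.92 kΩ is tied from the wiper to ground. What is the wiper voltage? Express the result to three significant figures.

Split the track: R_lower = x·R_p = 0.6159 kΩ, R_upper = (1−x)·R_p = 2.374 kΩ.
Lower segment in parallel with the load: 0.6159 ‖ 7.92 = 0.5715 kΩ.
Loaded-divider output: V_out = 14.4 × 0.1940 = 2.794 V.
(Unloaded: V_out = x·V_CC = 2.97 V.)

V_out ≈ 2.79 V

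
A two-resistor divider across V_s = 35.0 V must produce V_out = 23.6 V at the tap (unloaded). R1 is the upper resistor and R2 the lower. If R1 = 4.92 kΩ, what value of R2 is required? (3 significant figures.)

V_out/V_s = R2/(R1+R2) = 0.6743.
R2 = R1 · 0.6743/(1 − 0.6743) = 10.19 kΩ.

R2 ≈ 10.2 kΩ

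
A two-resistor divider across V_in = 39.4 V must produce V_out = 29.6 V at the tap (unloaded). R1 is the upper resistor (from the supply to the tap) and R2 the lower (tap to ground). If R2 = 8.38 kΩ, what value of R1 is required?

Required fraction k = V_out/V_in = 0.7513.
R1 = R2·(1/k − 1) = 8.38 × 0.3311 = 2.774 kΩ.

R1 ≈ 2.77 kΩ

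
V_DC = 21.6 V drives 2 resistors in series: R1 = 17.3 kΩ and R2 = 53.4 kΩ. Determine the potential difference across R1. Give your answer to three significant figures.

Series total: ΣR = 17.3 + 53.4 = 70.70 kΩ.
By the voltage-divider rule, V = 21.6 × 17.30/70.70 = 5.285 V.

V ≈ 5.29 V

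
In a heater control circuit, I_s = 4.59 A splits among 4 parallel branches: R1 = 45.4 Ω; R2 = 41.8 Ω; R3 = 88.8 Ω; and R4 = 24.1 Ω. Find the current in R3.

Conductances: ΣG = 1/45.4 + 1/41.8 + 1/88.8 + 1/24.1 = 0.09870 (1/Ω).
By the current-divider rule, I = I_s · G_k/ΣG = 4.59 × 0.1141 = 0.5237 A.

I ≈ 0.524 A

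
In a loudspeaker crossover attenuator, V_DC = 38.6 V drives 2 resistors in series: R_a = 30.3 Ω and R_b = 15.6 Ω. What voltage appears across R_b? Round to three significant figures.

V ≈ 13.1 V

Total series resistance ΣR = 30.3 + 15.6 = 45.90 Ω.
By the voltage-divider rule, V = 38.6 × 15.60/45.90 = 13.12 V.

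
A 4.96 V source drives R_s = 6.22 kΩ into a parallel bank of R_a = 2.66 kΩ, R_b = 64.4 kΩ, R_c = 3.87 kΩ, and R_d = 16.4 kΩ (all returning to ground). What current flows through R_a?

I ≈ 0.344 mA

Parallel bank: R_p = 1/(1/2.66 + 1/64.4 + 1/3.87 + 1/16.4) = 1.407 kΩ.
Node voltage V_A = V_supply · R_p/(R_s + R_p) = 4.96 × 0.1845 = 0.9149 V.
I(R_a) = V_A / R_a = 0.9149/2.66 = 0.3439 mA.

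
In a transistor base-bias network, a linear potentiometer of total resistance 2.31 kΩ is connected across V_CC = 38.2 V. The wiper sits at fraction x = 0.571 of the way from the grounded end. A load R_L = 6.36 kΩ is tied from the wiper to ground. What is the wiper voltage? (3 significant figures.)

V_out ≈ 20.0 V

Lower segment x·R_p = 1.319 kΩ; upper segment (1−x)·R_p = 0.9910 kΩ.
Lower segment in parallel with the load: 1.319 ‖ 6.36 = 1.092 kΩ.
Then V_out = V_CC · 1.092/(0.9910 + 1.092) = 20.03 V.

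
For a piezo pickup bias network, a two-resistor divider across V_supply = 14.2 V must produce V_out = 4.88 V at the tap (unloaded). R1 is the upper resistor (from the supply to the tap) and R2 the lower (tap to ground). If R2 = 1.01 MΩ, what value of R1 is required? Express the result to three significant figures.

V_out/V_supply = R2/(R1+R2) = 0.3437.
R1 = R2·(1/k − 1) = 1.01 × 1.910 = 1.929 MΩ.

R1 ≈ 1.93 MΩ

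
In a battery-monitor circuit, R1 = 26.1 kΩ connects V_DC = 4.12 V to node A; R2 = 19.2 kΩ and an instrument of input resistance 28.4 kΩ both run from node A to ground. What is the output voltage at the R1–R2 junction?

V_out ≈ 1.26 V

R2 ‖ R_L = (19.2 × 28.4)/(19.2 + 28.4) = 11.46 kΩ.
Now apply the divider: V_out = 4.12 × 0.3050 = 1.257 V.
(Unloaded it would be 1.75 V; the load pulls it down.)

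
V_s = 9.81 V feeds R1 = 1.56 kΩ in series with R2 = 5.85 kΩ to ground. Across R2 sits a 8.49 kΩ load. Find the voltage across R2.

First combine the lower leg with the load: R2 ‖ R_L = 3.463 kΩ.
Now apply the divider: V_out = 9.81 × 0.6895 = 6.764 V.
(Unloaded it would be 7.74 V; the load pulls it down.)

V_out ≈ 6.76 V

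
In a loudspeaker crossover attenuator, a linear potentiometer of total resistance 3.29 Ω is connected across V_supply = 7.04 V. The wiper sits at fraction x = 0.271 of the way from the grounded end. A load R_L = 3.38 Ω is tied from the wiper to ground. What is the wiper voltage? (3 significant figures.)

The pot divides into 2.398 Ω above the wiper and 0.8916 Ω below.
R_L loads the lower segment: effective lower R = 0.7055 Ω.
Then V_out = V_supply · 0.7055/(2.398 + 0.7055) = 1.600 V.
(Unloaded: V_out = x·V_supply = 1.91 V.)

V_out ≈ 1.60 V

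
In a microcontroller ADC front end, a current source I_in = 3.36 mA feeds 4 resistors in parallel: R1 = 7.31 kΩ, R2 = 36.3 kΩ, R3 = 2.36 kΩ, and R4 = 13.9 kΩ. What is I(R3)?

I ≈ 2.16 mA

ΣG = 1/7.31 + 1/36.3 + 1/2.36 + 1/13.9 = 0.6600.
By the current-divider rule, I = I_in · G_k/ΣG = 3.36 × 0.6420 = 2.157 mA.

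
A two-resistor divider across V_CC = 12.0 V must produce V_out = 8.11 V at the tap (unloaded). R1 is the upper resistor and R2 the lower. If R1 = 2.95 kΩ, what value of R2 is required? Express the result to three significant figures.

R2 ≈ 6.15 kΩ

V_out/V_CC = R2/(R1+R2) = 0.6758.
R2 = R1 · 0.6758/(1 − 0.6758) = 6.150 kΩ.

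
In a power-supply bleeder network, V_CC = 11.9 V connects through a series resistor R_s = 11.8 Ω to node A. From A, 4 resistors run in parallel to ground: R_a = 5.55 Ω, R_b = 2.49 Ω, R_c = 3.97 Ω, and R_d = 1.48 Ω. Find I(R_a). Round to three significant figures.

I ≈ 0.114 A

Combine the parallel branches: R_p = (1/5.55 + 1/2.49 + 1/3.97 + 1/1.48)⁻¹ = 0.6625 Ω.
Node voltage V_A = V_CC · R_p/(R_s + R_p) = 11.9 × 0.05316 = 0.6326 V.
Branch current I = V_A/R_a = 0.6326/5.55 = 0.1140 A.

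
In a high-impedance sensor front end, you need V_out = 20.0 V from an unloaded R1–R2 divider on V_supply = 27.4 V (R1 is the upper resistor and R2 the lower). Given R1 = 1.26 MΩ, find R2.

V_out/V_supply = R2/(R1+R2) = 0.7299.
R2 = R1 · 0.7299/(1 − 0.7299) = 3.405 MΩ.

R2 ≈ 3.41 MΩ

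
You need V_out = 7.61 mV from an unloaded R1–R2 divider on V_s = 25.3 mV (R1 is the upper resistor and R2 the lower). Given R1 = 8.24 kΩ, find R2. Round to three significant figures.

The divider ratio is R2/(R1+R2) = 7.61/25.3 = 0.3008.
R2 = R1 · 0.3008/(1 − 0.3008) = 3.545 kΩ.

R2 ≈ 3.54 kΩ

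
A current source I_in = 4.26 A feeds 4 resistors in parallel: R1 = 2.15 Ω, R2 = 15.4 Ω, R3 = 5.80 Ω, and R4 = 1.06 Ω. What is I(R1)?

I ≈ 1.20 A

Total conductance ΣG = 1/2.15 + 1/15.4 + 1/5.80 + 1/1.06 = 1.646 (units of 1/Ω).
Current divider: I(R1) = I_in · G_k/ΣG = 4.26 × (0.4651/1.646) = 4.26 × 0.2826 = 1.204 A.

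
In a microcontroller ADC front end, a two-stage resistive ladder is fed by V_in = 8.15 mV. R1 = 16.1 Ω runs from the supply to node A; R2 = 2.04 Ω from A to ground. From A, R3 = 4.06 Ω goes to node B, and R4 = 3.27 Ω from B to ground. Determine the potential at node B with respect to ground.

V_B ≈ 0.328 mV

Node A sees R2 in parallel with the series input of stage 2, R3 + R4 = 7.330 Ω.
Effective lower resistance at A: R2 ‖ 7.330 = 1.596 Ω.
So V_A = 8.15 × 0.09018 = 0.7350 mV.
Then the unloaded second divider: V_B = V_A × R4/(R3+R4) = 0.7350 × 0.4461 = 0.3279 mV.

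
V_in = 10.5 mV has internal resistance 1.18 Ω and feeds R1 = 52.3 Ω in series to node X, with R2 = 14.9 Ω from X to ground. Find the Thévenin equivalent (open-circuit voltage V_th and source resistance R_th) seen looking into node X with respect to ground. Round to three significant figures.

V_th ≈ 2.29 mV, R_th ≈ 11.7 Ω

R1' = 1.18 + 52.3 = 53.48 Ω (source resistance + R1).
Open-circuit (no load on X): V_th = V_in · R2/(R1' + R2) = 10.5 × 14.9/(53.48 + 14.9) = 2.288 mV.
Zeroing V_in shorts the top of R1' to ground, so R_th = R1' ‖ R2 = 11.65 Ω.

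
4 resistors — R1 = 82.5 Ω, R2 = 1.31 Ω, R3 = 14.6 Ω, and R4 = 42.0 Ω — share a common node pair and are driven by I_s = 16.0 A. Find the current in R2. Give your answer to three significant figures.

Conductances: ΣG = 1/82.5 + 1/1.31 + 1/14.6 + 1/42.0 = 0.8678 (1/Ω).
By the current-divider rule, I = I_s · G_k/ΣG = 16.0 × 0.8797 = 14.07 A.

I ≈ 14.1 A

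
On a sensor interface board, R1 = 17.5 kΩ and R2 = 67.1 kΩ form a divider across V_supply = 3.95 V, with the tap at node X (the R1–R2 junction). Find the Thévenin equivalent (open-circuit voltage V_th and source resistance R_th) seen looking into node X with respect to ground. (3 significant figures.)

V_th ≈ 3.13 V, R_th ≈ 13.9 kΩ

With X open, the divider is unloaded: V_th = 3.95 × 67.1/84.60 = 3.133 V.
Zeroing V_supply shorts the top of R1 to ground, so R_th = R1 ‖ R2 = 13.88 kΩ.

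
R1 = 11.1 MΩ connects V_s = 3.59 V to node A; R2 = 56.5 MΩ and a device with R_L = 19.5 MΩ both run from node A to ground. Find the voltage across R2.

R2 ‖ R_L = (56.5 × 19.5)/(56.5 + 19.5) = 14.50 MΩ.
Voltage divider with the loaded lower leg: V_out = 3.59 × 14.50/(11.1 + 14.50) = 3.59 × 0.5664 = 2.033 V.

V_out ≈ 2.03 V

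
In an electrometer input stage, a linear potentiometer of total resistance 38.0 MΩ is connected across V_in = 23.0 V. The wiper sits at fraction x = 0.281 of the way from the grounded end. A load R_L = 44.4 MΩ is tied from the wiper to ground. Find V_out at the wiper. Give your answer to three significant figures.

Lower segment x·R_p = 10.68 MΩ; upper segment (1−x)·R_p = 27.32 MΩ.
(x·R_p) ‖ R_L = 8.608 MΩ.
V_out = 23.0 × 8.608/(27.32 + 8.608) = 5.510 V.

V_out ≈ 5.51 V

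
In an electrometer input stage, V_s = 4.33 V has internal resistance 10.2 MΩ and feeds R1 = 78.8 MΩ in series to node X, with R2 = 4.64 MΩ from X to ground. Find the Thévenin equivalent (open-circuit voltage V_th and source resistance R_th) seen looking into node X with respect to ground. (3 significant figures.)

R1' = 10.2 + 78.8 = 89.00 MΩ (source resistance + R1).
With X open, the divider is unloaded: V_th = 4.33 × 4.64/93.64 = 0.2146 V.
Zeroing V_s shorts the top of R1' to ground, so R_th = R1' ‖ R2 = 4.410 MΩ.

V_th ≈ 0.215 V, R_th ≈ 4.41 MΩ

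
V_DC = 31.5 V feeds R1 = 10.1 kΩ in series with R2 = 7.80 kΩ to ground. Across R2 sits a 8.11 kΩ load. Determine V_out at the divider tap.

The load sits in parallel with R2, giving an effective lower resistance R2' = R2·R_L/(R2+R_L) = 3.976 kΩ.
Voltage divider with the loaded lower leg: V_out = 31.5 × 3.976/(10.1 + 3.976) = 31.5 × 0.2825 = 8.898 V.

V_out ≈ 8.90 V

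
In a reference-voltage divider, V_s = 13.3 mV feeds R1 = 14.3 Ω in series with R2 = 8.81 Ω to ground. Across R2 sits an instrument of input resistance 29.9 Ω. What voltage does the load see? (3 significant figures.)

First combine the lower leg with the load: R2 ‖ R_L = 6.805 Ω.
Now apply the divider: V_out = 13.3 × 0.3224 = 4.288 mV.

V_out ≈ 4.29 mV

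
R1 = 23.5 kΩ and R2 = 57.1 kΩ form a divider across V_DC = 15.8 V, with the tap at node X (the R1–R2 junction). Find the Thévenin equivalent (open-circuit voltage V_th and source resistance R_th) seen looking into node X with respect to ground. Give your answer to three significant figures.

Open-circuit (no load on X): V_th = V_DC · R2/(R1 + R2) = 15.8 × 57.1/(23.50 + 57.1) = 11.19 V.
Looking into X with the source shorted: R_th = R1·R2/(R1+R2) = 23.50 × 57.1/80.60 = 16.65 kΩ.

V_th ≈ 11.2 V, R_th ≈ 16.6 kΩ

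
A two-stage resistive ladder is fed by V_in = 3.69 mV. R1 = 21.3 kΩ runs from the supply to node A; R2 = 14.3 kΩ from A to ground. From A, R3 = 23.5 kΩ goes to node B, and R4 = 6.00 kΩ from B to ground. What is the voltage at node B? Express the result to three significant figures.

V_B ≈ 0.234 mV

The second stage (R3 + R4 = 29.50 kΩ) loads node A in parallel with R2.
R2 ‖ (R3+R4) = 9.631 kΩ.
V_A = 3.69 × 9.631/(21.3 + 9.631) = 1.149 mV.
Stage 2 is unloaded, so V_B = V_A · R4/(R3+R4) = 1.149 × 6.00/29.50 = 0.2337 mV.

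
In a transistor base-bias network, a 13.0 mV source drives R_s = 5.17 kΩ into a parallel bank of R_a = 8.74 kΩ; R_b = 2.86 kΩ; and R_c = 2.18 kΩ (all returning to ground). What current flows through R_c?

Parallel bank: R_p = 1/(1/8.74 + 1/2.86 + 1/2.18) = 1.084 kΩ.
V_A = 13.0 × 1.084/6.254 = 2.253 mV.
Branch current I = V_A/R_c = 2.253/2.18 = 1.033 µA.
(Check via current divider: I_total = 2.079 µA; share G_k/ΣG = 0.4971 → same result.)

I ≈ 1.03 µA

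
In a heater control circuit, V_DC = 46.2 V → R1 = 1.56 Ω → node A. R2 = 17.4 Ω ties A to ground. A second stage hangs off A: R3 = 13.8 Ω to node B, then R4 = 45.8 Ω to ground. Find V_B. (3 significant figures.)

Node A sees R2 in parallel with the series input of stage 2, R3 + R4 = 59.60 Ω.
Effective lower resistance at A: R2 ‖ 59.60 = 13.47 Ω.
First divider: V_A = V_DC · 13.47/(1.56 + 13.47) = 41.40 V.
V_B = V_A × 0.7685 = 31.82 V.

V_B ≈ 31.8 V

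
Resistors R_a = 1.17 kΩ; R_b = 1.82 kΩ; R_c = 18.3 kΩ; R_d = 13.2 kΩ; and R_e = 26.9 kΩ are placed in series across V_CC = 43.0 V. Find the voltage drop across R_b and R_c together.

V ≈ 14.1 V

Total series resistance ΣR = 1.17 + 1.82 + 18.3 + 13.2 + 26.9 = 61.39 kΩ.
R_{R_b..R_c} = 1.82 + 18.3 = 20.12 kΩ.
By the voltage-divider rule, V = 43.0 × 20.12/61.39 = 14.09 V.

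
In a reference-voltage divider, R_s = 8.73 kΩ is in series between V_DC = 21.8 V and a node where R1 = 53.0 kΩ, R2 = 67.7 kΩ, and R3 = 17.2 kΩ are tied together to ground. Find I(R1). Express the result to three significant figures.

Combine the parallel branches: R_p = (1/53.0 + 1/67.7 + 1/17.2)⁻¹ = 10.90 kΩ.
V_A = 21.8 × 10.90/19.63 = 12.10 V.
I(R1) = V_A / R1 = 12.10/53.0 = 0.2284 mA.

I ≈ 0.228 mA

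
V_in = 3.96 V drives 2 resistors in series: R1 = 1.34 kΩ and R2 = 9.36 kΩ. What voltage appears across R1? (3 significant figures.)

V ≈ 0.496 V

Series total: ΣR = 1.34 + 9.36 = 10.70 kΩ.
V = V_in · R/ΣR = 3.96 × 0.1252 = 0.4959 V.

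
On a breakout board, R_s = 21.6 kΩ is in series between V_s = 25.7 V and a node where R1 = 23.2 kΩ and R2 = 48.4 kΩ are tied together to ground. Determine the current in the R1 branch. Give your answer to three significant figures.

Parallel bank: R_p = 1/(1/23.2 + 1/48.4) = 15.68 kΩ.
Node voltage V_A = V_s · R_p/(R_s + R_p) = 25.7 × 0.4206 = 10.81 V.
I(R1) = V_A / R1 = 10.81/23.2 = 0.4660 mA.

I ≈ 0.466 mA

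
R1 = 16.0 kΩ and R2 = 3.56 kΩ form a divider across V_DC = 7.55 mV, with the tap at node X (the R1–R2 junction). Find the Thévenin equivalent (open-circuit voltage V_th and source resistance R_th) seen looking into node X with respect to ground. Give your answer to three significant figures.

V_th ≈ 1.37 mV, R_th ≈ 2.91 kΩ

Open-circuit (no load on X): V_th = V_DC · R2/(R1 + R2) = 7.55 × 3.56/(16.00 + 3.56) = 1.374 mV.
With V_DC suppressed (replaced by a short), R_th = R1 ‖ R2 = (16.00 × 3.56)/(16.00 + 3.56) = 2.912 kΩ.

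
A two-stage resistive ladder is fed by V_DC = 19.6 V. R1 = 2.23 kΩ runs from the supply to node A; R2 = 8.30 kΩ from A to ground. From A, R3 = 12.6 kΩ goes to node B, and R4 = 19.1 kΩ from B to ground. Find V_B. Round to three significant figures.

V_B ≈ 8.82 V

The second stage (R3 + R4 = 31.70 kΩ) loads node A in parallel with R2.
Effective lower resistance at A: R2 ‖ 31.70 = 6.578 kΩ.
So V_A = 19.6 × 0.7468 = 14.64 V.
Stage 2 is unloaded, so V_B = V_A · R4/(R3+R4) = 14.64 × 19.1/31.70 = 8.819 V.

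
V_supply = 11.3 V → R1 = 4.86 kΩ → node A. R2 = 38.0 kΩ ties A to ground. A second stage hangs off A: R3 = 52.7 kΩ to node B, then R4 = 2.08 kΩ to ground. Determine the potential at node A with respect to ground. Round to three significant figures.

Node A sees R2 in parallel with the series input of stage 2, R3 + R4 = 54.78 kΩ.
Effective lower resistance at A: R2 ‖ 54.78 = 22.44 kΩ.
First divider: V_A = V_supply · 22.44/(4.86 + 22.44) = 9.288 V.

V_A ≈ 9.29 V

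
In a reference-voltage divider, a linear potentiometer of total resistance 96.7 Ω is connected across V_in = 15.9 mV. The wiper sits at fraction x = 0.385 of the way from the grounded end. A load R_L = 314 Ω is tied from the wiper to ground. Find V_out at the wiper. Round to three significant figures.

Split the track: R_lower = x·R_p = 37.23 Ω, R_upper = (1−x)·R_p = 59.47 Ω.
Lower segment in parallel with the load: 37.23 ‖ 314 = 33.28 Ω.
V_out = 15.9 × 33.28/(59.47 + 33.28) = 5.705 mV.

V_out ≈ 5.71 mV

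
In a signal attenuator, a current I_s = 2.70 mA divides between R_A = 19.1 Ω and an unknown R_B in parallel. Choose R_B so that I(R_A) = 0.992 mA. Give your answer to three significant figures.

In a two-way split, I_A/I_s = R_B/(R_A + R_B).
With f = 0.3674, R_B = R_A · f/(1−f) = 19.1 × 0.5808 = 11.09 Ω.

R_B ≈ 11.1 Ω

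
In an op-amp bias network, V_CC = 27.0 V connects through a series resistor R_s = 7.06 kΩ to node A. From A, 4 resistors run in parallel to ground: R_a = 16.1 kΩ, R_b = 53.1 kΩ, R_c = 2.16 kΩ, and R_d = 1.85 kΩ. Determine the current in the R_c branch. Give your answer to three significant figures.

Equivalent of the parallel group: R_p = 0.9221 kΩ.
Node voltage V_A = V_CC · R_p/(R_s + R_p) = 27.0 × 0.1155 = 3.119 V.
Branch current I = V_A/R_c = 3.119/2.16 = 1.444 mA.
(Equivalently: I_total = 3.383 mA, then current-divider fraction G_k/ΣG = 0.4269.)

I ≈ 1.44 mA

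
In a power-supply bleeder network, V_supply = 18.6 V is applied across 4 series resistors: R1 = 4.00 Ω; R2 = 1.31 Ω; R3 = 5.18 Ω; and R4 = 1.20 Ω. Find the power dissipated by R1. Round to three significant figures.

P ≈ 10.1 W

Series current I = V_supply/ΣR = 18.6/11.69 = 1.591 A.
V(R1) = I·R = 6.364 V; P = V·I = 6.364 × 1.591 = 10.13 W.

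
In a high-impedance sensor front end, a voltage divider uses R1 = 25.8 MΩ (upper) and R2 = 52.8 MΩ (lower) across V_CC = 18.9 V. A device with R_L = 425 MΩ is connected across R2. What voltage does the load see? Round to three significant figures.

V_out ≈ 12.2 V

The load sits in parallel with R2, giving an effective lower resistance R2' = R2·R_L/(R2+R_L) = 46.97 MΩ.
Voltage divider with the loaded lower leg: V_out = 18.9 × 46.97/(25.8 + 46.97) = 18.9 × 0.6454 = 12.20 V.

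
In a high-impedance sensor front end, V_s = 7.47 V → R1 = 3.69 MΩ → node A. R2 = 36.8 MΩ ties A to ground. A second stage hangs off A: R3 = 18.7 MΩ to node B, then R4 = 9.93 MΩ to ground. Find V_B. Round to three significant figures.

V_B ≈ 2.11 V

Node A sees R2 in parallel with the series input of stage 2, R3 + R4 = 28.63 MΩ.
Effective lower resistance at A: R2 ‖ 28.63 = 16.10 MΩ.
First divider: V_A = V_s · 16.10/(3.69 + 16.10) = 6.077 V.
Stage 2 is unloaded, so V_B = V_A · R4/(R3+R4) = 6.077 × 9.93/28.63 = 2.108 V.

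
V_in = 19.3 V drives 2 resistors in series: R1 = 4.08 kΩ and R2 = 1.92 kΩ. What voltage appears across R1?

V ≈ 13.1 V

Series total: ΣR = 4.08 + 1.92 = 6.000 kΩ.
Voltage divider: V = V_in · (4.080 / 6.000) = 19.3 × 0.6800 = 13.12 V.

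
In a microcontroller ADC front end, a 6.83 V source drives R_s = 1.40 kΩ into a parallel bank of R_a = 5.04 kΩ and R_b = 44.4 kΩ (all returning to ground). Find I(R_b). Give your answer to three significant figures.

Equivalent of the parallel group: R_p = 4.526 kΩ.
V_A by voltage divider: V_A = 6.83 × 4.526/(1.40 + 4.526) = 5.216 V.
Branch current I = V_A/R_b = 5.216/44.4 = 0.1175 mA.
(Equivalently: I_total = 1.153 mA, then current-divider fraction G_k/ΣG = 0.1019.)

I ≈ 0.117 mA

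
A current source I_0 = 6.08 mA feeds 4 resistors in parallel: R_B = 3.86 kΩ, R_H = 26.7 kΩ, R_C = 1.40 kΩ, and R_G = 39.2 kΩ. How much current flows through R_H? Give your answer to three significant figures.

ΣG = 1/3.86 + 1/26.7 + 1/1.40 + 1/39.2 = 1.036.
By the current-divider rule, I = I_0 · G_k/ΣG = 6.08 × 0.03614 = 0.2197 mA.

I ≈ 0.220 mA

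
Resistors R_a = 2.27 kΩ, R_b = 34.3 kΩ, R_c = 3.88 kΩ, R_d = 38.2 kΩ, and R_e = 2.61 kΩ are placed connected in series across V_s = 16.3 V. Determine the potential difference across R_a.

V ≈ 0.455 V

Total series resistance ΣR = 2.27 + 34.3 + 3.88 + 38.2 + 2.61 = 81.26 kΩ.
By the voltage-divider rule, V = 16.3 × 2.270/81.26 = 0.4553 V.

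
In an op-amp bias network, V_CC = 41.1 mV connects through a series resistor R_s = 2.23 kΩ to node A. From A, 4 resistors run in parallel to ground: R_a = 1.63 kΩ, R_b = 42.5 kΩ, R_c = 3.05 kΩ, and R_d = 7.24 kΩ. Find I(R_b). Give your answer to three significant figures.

I ≈ 0.280 µA

Equivalent of the parallel group: R_p = 0.9066 kΩ.
Node voltage V_A = V_CC · R_p/(R_s + R_p) = 41.1 × 0.2890 = 11.88 mV.
Branch current I = V_A/R_b = 11.88/42.5 = 0.2795 µA.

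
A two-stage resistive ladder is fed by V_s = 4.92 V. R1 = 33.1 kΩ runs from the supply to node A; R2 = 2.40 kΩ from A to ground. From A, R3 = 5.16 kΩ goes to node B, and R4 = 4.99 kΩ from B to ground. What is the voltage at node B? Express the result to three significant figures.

Node A sees R2 in parallel with the series input of stage 2, R3 + R4 = 10.15 kΩ.
Effective lower resistance at A: R2 ‖ 10.15 = 1.941 kΩ.
So V_A = 4.92 × 0.05539 = 0.2725 V.
V_B = V_A × 0.4916 = 0.1340 V.

V_B ≈ 0.134 V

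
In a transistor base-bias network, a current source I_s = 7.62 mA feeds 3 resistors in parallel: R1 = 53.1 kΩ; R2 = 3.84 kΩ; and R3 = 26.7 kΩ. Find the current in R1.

I ≈ 0.453 mA

Conductances: ΣG = 1/53.1 + 1/3.84 + 1/26.7 = 0.3167 (1/kΩ).
R1 takes the fraction G_k/ΣG = 0.01883/0.3167 = 0.05946, so I = 7.62 × 0.05946 = 0.4531 mA.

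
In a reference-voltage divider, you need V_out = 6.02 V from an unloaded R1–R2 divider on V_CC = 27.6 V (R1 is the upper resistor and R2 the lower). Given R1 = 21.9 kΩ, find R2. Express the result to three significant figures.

Required fraction k = V_out/V_CC = 0.2181.
R2 = R1 · 0.2181/(1 − 0.2181) = 6.109 kΩ.

R2 ≈ 6.11 kΩ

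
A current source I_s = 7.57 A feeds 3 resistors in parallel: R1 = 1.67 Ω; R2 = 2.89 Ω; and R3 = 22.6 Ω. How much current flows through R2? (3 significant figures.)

Conductances: ΣG = 1/1.67 + 1/2.89 + 1/22.6 = 0.9891 (1/Ω).
R2 takes the fraction G_k/ΣG = 0.3460/0.9891 = 0.3498, so I = 7.57 × 0.3498 = 2.648 A.

I ≈ 2.65 A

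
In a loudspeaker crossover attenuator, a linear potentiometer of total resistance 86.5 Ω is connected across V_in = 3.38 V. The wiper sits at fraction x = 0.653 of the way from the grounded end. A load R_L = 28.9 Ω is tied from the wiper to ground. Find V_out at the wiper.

V_out ≈ 1.32 V

The pot divides into 30.02 Ω above the wiper and 56.48 Ω below.
Lower segment in parallel with the load: 56.48 ‖ 28.9 = 19.12 Ω.
Then V_out = V_in · 19.12/(30.02 + 19.12) = 1.315 V.
(Unloaded: V_out = x·V_in = 2.21 V.)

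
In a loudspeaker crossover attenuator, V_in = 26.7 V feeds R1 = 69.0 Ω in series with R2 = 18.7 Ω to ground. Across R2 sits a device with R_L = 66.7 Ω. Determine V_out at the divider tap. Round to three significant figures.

V_out ≈ 4.66 V

The load sits in parallel with R2, giving an effective lower resistance R2' = R2·R_L/(R2+R_L) = 14.61 Ω.
Now apply the divider: V_out = 26.7 × 0.1747 = 4.664 V.
(Unloaded it would be 5.69 V; the load pulls it down.)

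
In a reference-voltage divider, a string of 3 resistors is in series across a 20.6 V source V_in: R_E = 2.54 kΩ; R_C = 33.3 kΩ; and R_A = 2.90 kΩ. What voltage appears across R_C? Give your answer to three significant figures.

V ≈ 17.7 V

ΣR = 2.54 + 33.3 + 2.90 = 38.74 kΩ.
Voltage divider: V = V_in · (33.30 / 38.74) = 20.6 × 0.8596 = 17.71 V.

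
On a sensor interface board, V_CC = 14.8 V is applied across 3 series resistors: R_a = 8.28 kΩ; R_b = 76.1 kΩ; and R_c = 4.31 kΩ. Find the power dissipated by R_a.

Series current I = V_CC/ΣR = 14.8/88.69 = 0.1669 mA.
P = I²R = 0.02785 × 8.28 = 0.2306 mW.

P ≈ 0.231 mW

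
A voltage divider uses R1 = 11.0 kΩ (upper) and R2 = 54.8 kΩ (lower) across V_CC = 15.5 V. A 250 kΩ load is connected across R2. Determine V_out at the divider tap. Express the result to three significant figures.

V_out ≈ 12.5 V

R2 ‖ R_L = (54.8 × 250)/(54.8 + 250) = 44.95 kΩ.
Then V_out = V_CC · R2'/(R1 + R2') = 15.5 × 44.95/55.95 = 12.45 V.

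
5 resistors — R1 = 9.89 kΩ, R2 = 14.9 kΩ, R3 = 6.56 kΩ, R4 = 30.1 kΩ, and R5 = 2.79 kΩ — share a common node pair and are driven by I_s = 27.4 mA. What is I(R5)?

Conductances: ΣG = 1/9.89 + 1/14.9 + 1/6.56 + 1/30.1 + 1/2.79 = 0.7123 (1/kΩ).
Current divider: I(R5) = I_s · G_k/ΣG = 27.4 × (0.3584/0.7123) = 27.4 × 0.5032 = 13.79 mA.

I ≈ 13.8 mA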